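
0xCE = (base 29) 73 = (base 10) 206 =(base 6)542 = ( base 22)98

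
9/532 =9/532  =  0.02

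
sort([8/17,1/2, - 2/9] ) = [ - 2/9,8/17,1/2 ] 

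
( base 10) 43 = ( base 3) 1121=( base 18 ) 27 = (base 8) 53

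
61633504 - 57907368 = 3726136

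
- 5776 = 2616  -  8392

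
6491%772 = 315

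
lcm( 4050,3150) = 28350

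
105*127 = 13335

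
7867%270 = 37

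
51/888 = 17/296 = 0.06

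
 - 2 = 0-2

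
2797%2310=487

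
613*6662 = 4083806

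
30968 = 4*7742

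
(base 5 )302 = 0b1001101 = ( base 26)2p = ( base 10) 77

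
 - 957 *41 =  - 39237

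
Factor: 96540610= 2^1*5^1*797^1*12113^1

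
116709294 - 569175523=  -  452466229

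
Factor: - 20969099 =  - 20969099^1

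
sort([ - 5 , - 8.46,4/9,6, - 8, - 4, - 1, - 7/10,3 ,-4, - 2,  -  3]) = [ - 8.46, - 8 , - 5, - 4, -4  , - 3,- 2, - 1, - 7/10,4/9, 3,6]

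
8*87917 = 703336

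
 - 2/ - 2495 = 2/2495 = 0.00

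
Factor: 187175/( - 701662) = -2^( - 1)*5^2*13^( - 1)*7487^1*26987^( - 1)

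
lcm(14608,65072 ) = 715792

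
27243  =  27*1009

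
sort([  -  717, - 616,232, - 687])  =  [ - 717, - 687,-616,232 ]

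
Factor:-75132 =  - 2^2 * 3^2*2087^1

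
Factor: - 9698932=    - 2^2*317^1*7649^1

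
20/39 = 20/39 = 0.51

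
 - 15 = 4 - 19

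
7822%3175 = 1472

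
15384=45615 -30231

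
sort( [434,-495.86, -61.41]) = [ - 495.86 ,  -  61.41,  434 ] 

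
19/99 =19/99 = 0.19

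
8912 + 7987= 16899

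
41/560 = 41/560 = 0.07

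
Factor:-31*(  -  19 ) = 19^1 * 31^1 = 589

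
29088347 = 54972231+-25883884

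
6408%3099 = 210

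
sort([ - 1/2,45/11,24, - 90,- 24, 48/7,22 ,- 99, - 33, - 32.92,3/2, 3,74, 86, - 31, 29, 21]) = [ - 99,-90, -33, - 32.92, - 31, - 24, - 1/2, 3/2, 3, 45/11, 48/7, 21, 22, 24,  29,74, 86 ]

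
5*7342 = 36710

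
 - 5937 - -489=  - 5448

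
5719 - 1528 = 4191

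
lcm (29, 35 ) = 1015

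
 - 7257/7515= - 1+ 86/2505 = -0.97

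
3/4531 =3/4531=0.00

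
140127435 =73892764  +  66234671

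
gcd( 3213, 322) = 7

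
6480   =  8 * 810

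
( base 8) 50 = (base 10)40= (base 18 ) 24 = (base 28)1C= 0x28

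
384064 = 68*5648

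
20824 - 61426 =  - 40602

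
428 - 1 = 427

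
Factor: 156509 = 53^1*2953^1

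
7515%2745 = 2025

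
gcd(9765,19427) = 1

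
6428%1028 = 260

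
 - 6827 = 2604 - 9431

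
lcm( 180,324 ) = 1620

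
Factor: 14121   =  3^3*523^1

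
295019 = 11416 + 283603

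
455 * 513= 233415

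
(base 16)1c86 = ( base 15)226c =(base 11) 5539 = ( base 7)30201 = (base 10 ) 7302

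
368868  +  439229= 808097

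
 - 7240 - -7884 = 644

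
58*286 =16588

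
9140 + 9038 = 18178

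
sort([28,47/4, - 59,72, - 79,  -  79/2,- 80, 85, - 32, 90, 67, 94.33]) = [ - 80, - 79, - 59,-79/2, - 32,47/4, 28, 67 , 72,85, 90, 94.33] 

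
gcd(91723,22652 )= 1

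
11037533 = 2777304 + 8260229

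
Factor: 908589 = 3^1*11^2*2503^1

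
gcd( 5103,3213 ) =189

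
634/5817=634/5817 = 0.11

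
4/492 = 1/123 = 0.01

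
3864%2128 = 1736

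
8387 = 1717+6670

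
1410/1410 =1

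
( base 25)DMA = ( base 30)9jf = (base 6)104113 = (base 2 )10000111101101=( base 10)8685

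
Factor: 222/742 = 111/371=3^1*7^(- 1)*37^1*53^( - 1 )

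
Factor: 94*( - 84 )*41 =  - 323736 = -2^3*3^1*7^1*41^1*47^1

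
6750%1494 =774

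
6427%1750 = 1177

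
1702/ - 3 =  - 568 + 2/3 = - 567.33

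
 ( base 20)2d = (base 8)65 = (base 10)53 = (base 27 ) 1q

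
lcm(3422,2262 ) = 133458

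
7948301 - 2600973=5347328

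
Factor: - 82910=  - 2^1*5^1 * 8291^1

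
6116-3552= 2564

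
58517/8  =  58517/8 = 7314.62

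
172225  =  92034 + 80191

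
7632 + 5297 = 12929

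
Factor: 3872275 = 5^2*11^1 * 14081^1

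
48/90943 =48/90943= 0.00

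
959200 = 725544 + 233656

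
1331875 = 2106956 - 775081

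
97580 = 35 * 2788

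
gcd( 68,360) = 4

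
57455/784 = 57455/784 = 73.28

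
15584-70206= -54622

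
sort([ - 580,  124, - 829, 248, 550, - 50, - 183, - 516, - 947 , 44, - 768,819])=[ - 947,  -  829, - 768, - 580, -516, - 183, - 50,44,124, 248,550,819]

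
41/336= 41/336  =  0.12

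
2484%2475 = 9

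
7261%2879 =1503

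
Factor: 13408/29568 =419/924=2^ ( - 2)*3^(-1 )* 7^( - 1)*11^( - 1)*419^1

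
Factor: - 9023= - 7^1*1289^1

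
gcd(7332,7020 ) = 156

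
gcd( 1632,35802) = 102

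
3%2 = 1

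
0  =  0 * 223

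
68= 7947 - 7879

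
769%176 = 65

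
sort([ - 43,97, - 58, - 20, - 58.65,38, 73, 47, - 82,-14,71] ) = [ - 82, - 58.65, - 58, - 43, - 20,-14,38, 47, 71 , 73, 97 ] 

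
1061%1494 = 1061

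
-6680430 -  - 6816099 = 135669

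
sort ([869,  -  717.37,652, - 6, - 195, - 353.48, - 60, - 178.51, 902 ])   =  [- 717.37,  -  353.48,- 195, - 178.51, - 60, - 6, 652,869, 902]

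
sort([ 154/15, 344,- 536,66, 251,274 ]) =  [ - 536,154/15,66,251 , 274,344]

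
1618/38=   42  +  11/19=42.58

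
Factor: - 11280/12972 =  - 2^2*5^1*23^( - 1 ) = - 20/23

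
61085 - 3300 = 57785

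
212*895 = 189740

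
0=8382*0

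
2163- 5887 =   -  3724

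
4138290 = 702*5895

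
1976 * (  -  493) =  - 974168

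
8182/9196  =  4091/4598= 0.89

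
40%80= 40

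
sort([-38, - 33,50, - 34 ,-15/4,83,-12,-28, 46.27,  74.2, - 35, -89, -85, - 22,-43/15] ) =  [ -89,-85,-38, - 35, - 34,-33, - 28, - 22, - 12,  -  15/4,-43/15, 46.27, 50,74.2, 83]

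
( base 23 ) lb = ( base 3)200022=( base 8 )756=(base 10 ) 494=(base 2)111101110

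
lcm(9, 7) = 63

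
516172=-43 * ( - 12004) 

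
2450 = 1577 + 873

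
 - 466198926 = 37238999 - 503437925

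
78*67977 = 5302206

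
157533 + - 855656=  - 698123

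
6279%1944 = 447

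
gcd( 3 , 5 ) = 1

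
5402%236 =210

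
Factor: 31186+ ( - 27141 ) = 4045 = 5^1*809^1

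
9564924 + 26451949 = 36016873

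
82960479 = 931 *89109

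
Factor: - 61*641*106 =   -  2^1*53^1 * 61^1*641^1= -4144706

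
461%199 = 63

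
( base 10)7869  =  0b1111010111101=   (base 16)1EBD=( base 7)31641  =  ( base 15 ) 24e9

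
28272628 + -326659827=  - 298387199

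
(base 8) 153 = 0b1101011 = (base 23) 4F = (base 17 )65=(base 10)107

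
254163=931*273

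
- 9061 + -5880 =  - 14941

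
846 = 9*94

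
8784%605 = 314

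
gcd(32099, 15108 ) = 1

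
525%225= 75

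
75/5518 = 75/5518 = 0.01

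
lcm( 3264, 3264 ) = 3264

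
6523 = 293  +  6230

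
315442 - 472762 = - 157320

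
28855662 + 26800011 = 55655673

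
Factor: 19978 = 2^1 *7^1*1427^1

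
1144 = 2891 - 1747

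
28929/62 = 466 + 37/62= 466.60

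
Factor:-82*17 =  - 1394 = -2^1*17^1*41^1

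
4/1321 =4/1321 = 0.00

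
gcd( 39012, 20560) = 4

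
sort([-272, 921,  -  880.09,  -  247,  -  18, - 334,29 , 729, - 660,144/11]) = [-880.09 ,-660, - 334, - 272, - 247, - 18,144/11,29,729,  921] 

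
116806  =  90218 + 26588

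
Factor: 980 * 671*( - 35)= -23015300 = - 2^2* 5^2*7^3*11^1 *61^1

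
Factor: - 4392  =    -  2^3 * 3^2*61^1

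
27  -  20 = 7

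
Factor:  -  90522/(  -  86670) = 3^( - 2 )*5^(-1)*47^1 = 47/45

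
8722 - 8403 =319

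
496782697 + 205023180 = 701805877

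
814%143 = 99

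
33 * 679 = 22407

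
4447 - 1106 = 3341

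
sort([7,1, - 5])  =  [ - 5,1,7]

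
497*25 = 12425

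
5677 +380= 6057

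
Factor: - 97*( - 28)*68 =184688 = 2^4*7^1*17^1*97^1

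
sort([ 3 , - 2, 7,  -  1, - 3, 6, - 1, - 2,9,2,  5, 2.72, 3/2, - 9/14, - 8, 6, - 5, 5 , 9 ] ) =[ - 8, - 5,  -  3,-2, - 2, - 1, - 1, - 9/14,3/2,2, 2.72,3,  5, 5, 6,6,7, 9, 9] 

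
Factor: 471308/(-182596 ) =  - 17^1*29^1 * 191^( - 1 ) = - 493/191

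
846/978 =141/163 = 0.87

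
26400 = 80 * 330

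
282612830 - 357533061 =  - 74920231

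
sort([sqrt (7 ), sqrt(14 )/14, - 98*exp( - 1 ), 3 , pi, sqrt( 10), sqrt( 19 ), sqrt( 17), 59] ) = [ - 98 * exp(  -  1), sqrt( 14)/14, sqrt( 7 ), 3, pi,sqrt(10) , sqrt( 17), sqrt( 19 ), 59 ]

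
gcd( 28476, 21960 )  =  36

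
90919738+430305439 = 521225177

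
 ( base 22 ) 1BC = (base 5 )10423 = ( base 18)250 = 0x2E2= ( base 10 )738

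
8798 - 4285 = 4513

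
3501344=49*71456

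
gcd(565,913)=1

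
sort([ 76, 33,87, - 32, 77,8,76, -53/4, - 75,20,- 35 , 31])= [-75, - 35, - 32 , - 53/4,8, 20,31,33,76,76, 77  ,  87] 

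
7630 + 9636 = 17266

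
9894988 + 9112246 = 19007234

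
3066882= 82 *37401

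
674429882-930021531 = -255591649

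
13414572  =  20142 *666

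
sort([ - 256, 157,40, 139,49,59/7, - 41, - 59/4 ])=[ - 256, - 41, - 59/4,59/7,40, 49 , 139, 157] 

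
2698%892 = 22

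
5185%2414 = 357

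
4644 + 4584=9228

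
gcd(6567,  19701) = 6567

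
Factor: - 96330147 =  - 3^1 * 32110049^1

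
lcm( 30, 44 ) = 660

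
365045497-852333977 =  - 487288480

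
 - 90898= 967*( - 94)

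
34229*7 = 239603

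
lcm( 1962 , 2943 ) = 5886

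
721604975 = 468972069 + 252632906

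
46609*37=1724533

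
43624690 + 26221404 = 69846094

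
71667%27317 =17033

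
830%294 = 242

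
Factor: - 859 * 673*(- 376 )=2^3*47^1*673^1*859^1 = 217368232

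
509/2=254 + 1/2 = 254.50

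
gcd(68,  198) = 2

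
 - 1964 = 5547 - 7511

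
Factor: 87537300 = 2^2*3^1 * 5^2*291791^1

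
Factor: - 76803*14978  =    -  1150355334 = - 2^1 * 3^1*7489^1*25601^1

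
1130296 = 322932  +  807364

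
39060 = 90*434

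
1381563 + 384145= 1765708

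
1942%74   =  18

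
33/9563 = 33/9563 = 0.00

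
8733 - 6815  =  1918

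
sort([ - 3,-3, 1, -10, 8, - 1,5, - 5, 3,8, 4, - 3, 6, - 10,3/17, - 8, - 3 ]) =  [ - 10, - 10,-8 , - 5,- 3, - 3, - 3,  -  3, - 1 , 3/17, 1,3, 4 , 5,  6, 8,8]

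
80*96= 7680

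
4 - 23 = - 19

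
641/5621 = 641/5621 = 0.11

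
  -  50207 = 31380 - 81587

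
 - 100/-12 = 25/3 = 8.33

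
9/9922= 9/9922 = 0.00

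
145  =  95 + 50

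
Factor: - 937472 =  - 2^9*1831^1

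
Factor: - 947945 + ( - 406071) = -1354016=- 2^5*17^1*19^1*131^1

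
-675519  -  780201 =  - 1455720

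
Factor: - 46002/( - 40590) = 3^( - 1)*5^( - 1 ) *17^1= 17/15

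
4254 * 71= 302034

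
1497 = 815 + 682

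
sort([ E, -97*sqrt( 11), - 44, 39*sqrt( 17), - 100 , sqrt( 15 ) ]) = [-97*sqrt( 11 ), -100,-44,E, sqrt( 15 ),39*sqrt( 17)] 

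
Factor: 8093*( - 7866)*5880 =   -  2^4*3^3*5^1 * 7^2*19^1*23^1 * 8093^1 = -374318083440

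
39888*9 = 358992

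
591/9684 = 197/3228 = 0.06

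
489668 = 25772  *19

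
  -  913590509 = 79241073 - 992831582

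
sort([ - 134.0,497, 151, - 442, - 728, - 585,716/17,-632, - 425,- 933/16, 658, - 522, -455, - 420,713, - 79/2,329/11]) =[ - 728,-632 , - 585, -522, - 455, - 442, - 425, - 420,- 134.0, - 933/16, - 79/2,329/11,  716/17,  151,497, 658,713] 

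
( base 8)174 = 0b1111100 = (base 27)4g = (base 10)124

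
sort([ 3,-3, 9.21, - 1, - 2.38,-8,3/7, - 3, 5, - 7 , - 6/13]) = [-8,-7, - 3, - 3,-2.38,-1, - 6/13,3/7,  3, 5, 9.21]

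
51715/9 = 51715/9 = 5746.11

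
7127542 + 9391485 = 16519027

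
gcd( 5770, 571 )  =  1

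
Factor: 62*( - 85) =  - 2^1*5^1*17^1*31^1 =-5270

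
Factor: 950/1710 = 5/9 = 3^( - 2 )*5^1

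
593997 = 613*969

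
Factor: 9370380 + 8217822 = 17588202  =  2^1*3^1*617^1*4751^1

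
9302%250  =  52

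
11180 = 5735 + 5445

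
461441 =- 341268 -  - 802709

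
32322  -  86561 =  - 54239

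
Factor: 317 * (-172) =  - 54524 = - 2^2*43^1 * 317^1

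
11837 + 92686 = 104523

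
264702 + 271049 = 535751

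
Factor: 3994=2^1*1997^1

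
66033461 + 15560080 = 81593541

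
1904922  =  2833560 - 928638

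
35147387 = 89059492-53912105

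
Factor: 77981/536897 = 29^1*439^ ( - 1)*1223^(-1 ) *2689^1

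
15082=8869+6213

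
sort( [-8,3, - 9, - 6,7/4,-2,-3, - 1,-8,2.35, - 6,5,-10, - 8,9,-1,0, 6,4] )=[-10, - 9, - 8, - 8,- 8,-6,-6,-3,-2, - 1, - 1,0,7/4, 2.35,3,4,5, 6, 9 ] 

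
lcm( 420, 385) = 4620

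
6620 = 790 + 5830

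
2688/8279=2688/8279 = 0.32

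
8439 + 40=8479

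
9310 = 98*95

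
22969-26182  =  - 3213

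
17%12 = 5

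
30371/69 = 440+11/69 = 440.16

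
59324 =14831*4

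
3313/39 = 3313/39 =84.95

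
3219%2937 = 282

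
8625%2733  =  426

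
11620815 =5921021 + 5699794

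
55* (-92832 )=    - 5105760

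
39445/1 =39445 = 39445.00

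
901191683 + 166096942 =1067288625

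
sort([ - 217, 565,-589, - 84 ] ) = [-589, - 217,  -  84, 565]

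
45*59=2655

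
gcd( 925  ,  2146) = 37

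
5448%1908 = 1632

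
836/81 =836/81 =10.32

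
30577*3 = 91731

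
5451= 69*79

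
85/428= 85/428=0.20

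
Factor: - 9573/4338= - 3191/1446 = -2^( - 1)*3^( - 1)*241^(- 1) * 3191^1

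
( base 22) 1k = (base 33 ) 19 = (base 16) 2a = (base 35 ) 17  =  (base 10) 42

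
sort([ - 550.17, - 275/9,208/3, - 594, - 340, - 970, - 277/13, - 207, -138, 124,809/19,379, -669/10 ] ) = [-970 , - 594, - 550.17 , - 340, - 207, - 138, - 669/10,-275/9, - 277/13,809/19, 208/3, 124, 379]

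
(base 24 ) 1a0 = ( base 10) 816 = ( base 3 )1010020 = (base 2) 1100110000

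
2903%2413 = 490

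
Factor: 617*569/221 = 351073/221 =13^( - 1) * 17^ (-1)*569^1* 617^1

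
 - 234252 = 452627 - 686879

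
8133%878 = 231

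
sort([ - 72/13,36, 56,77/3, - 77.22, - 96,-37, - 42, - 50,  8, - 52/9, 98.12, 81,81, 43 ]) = [ - 96, - 77.22, - 50,-42, - 37, - 52/9, - 72/13, 8,77/3,36,  43, 56, 81, 81, 98.12]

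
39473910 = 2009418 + 37464492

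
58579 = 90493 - 31914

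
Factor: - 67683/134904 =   -  293/584 = - 2^(-3)*73^( -1)*293^1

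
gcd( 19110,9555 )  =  9555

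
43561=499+43062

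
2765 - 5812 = - 3047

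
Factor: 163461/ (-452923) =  - 3^1*23^2*103^1*452923^( - 1)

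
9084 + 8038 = 17122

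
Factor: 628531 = 43^1*47^1*311^1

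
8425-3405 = 5020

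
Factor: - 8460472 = -2^3*19^1*55661^1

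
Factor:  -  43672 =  - 2^3*53^1*103^1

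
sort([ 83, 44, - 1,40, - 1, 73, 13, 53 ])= [ - 1, - 1,13,40 , 44, 53, 73, 83] 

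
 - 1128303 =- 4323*261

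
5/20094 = 5/20094 = 0.00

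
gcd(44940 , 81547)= 1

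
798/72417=266/24139 = 0.01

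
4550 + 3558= 8108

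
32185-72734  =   - 40549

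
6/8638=3/4319 =0.00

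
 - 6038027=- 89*67843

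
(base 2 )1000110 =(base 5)240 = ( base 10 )70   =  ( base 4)1012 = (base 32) 26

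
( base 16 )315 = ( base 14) 405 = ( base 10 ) 789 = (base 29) R6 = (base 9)1066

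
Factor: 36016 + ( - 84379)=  - 48363=- 3^1*7^3 * 47^1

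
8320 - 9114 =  - 794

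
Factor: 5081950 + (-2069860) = 3012090 = 2^1*3^1*5^1*100403^1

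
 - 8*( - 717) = 5736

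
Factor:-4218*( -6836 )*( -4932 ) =-142210511136  =  -  2^5*3^3*19^1*37^1 * 137^1*1709^1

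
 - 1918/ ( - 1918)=1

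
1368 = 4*342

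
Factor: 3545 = 5^1*709^1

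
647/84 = 647/84 =7.70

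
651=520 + 131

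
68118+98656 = 166774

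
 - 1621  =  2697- 4318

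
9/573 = 3/191 = 0.02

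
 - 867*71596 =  - 62073732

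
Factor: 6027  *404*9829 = 23932710732 = 2^2 * 3^1*7^2 * 41^1*101^1*9829^1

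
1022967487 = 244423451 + 778544036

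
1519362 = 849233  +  670129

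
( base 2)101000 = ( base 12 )34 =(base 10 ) 40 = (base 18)24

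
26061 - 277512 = -251451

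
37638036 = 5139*7324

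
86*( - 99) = -8514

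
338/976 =169/488=0.35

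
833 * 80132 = 66749956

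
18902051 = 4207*4493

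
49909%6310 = 5739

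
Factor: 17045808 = 2^4 * 3^1*13^1*59^1 * 463^1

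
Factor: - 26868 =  - 2^2*3^1*2239^1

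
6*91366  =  548196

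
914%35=4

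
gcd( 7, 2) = 1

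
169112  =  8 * 21139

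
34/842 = 17/421 =0.04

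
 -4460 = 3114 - 7574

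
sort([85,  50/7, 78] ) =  [ 50/7, 78,  85]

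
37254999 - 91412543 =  - 54157544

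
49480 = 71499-22019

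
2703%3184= 2703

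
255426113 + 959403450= 1214829563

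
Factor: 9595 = 5^1*19^1*101^1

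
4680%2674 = 2006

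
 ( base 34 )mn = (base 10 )771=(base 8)1403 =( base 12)543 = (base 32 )o3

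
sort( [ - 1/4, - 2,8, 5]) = [ - 2, - 1/4, 5, 8]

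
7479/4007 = 7479/4007 = 1.87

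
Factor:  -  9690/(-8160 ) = 2^( - 4 )*19^1= 19/16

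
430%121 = 67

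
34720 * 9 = 312480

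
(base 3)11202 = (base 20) 68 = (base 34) 3q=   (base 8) 200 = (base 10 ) 128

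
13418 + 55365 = 68783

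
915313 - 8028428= - 7113115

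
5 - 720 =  - 715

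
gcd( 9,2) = 1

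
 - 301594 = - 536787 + 235193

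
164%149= 15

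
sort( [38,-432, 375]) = [ - 432,  38,375]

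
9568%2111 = 1124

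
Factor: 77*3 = 231 = 3^1*7^1*11^1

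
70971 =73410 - 2439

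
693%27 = 18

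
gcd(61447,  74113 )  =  1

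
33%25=8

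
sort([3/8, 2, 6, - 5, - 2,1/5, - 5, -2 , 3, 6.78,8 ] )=[ - 5, - 5, - 2, - 2,1/5,  3/8 , 2,3,6,6.78, 8 ]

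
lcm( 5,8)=40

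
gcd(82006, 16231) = 1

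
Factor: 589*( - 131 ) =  - 19^1 * 31^1*131^1= - 77159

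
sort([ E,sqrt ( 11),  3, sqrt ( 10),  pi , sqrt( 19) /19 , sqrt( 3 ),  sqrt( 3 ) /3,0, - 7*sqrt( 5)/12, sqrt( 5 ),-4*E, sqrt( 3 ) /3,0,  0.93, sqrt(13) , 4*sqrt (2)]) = [ - 4 * E,- 7*sqrt ( 5)/12, 0,  0, sqrt(19)/19,  sqrt( 3)/3, sqrt (3 )/3,0.93, sqrt ( 3 ), sqrt(5),E,3,  pi,sqrt(10 ),sqrt( 11),  sqrt( 13),4*sqrt( 2 )]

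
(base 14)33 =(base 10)45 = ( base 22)21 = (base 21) 23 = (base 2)101101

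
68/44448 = 17/11112  =  0.00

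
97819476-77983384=19836092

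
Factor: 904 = 2^3* 113^1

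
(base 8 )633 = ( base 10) 411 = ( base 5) 3121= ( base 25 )GB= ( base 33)CF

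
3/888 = 1/296 =0.00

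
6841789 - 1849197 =4992592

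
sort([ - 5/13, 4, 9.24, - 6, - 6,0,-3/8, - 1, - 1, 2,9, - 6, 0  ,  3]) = [ - 6, - 6, - 6, - 1, - 1, - 5/13,-3/8, 0,0, 2,3, 4,9,9.24 ]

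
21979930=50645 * 434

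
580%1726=580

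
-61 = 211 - 272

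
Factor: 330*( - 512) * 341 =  - 2^10 * 3^1*5^1 *11^2*31^1 = - 57615360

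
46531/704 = 46531/704 = 66.10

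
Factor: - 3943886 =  - 2^1*131^1*15053^1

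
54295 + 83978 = 138273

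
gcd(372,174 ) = 6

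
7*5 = 35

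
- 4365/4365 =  - 1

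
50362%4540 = 422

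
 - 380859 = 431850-812709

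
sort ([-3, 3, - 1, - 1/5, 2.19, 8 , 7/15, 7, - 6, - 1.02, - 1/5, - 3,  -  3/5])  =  [ - 6, - 3, - 3, - 1.02, - 1,-3/5, - 1/5, - 1/5,7/15, 2.19, 3 , 7, 8 ] 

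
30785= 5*6157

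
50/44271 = 50/44271 = 0.00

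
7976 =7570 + 406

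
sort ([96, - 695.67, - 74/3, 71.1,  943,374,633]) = [-695.67, - 74/3, 71.1,96, 374 , 633, 943]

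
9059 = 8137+922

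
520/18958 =260/9479= 0.03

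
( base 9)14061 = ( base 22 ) jf6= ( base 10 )9532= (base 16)253C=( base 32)99S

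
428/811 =428/811  =  0.53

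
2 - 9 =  - 7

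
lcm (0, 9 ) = 0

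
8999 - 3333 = 5666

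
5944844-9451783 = - 3506939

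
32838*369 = 12117222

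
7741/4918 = 1 + 2823/4918 =1.57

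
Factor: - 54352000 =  - 2^7*5^3*43^1*79^1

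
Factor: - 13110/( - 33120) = 19/48 = 2^(- 4 )*3^(  -  1)*19^1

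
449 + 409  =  858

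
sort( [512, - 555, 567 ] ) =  [ -555, 512, 567 ] 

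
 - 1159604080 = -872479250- 287124830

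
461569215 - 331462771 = 130106444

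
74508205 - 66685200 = 7823005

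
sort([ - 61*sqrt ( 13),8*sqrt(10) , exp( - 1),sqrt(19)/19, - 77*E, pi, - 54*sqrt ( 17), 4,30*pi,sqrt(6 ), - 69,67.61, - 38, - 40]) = [ - 54*sqrt(17), - 61 * sqrt( 13), - 77*E, - 69, - 40, - 38 , sqrt( 19)/19,exp( - 1),sqrt( 6),pi , 4 , 8 * sqrt (10 ),  67.61,30 *pi ]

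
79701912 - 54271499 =25430413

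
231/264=7/8  =  0.88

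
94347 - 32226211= -32131864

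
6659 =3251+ 3408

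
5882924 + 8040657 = 13923581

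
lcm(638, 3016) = 33176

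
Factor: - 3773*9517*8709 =-3^1 * 7^3*11^1 * 31^1*307^1*2903^1=-312719645469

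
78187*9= 703683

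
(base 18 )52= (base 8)134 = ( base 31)2U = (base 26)3e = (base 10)92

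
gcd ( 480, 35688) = 24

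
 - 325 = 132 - 457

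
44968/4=11242 = 11242.00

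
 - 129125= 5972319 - 6101444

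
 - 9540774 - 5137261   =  - 14678035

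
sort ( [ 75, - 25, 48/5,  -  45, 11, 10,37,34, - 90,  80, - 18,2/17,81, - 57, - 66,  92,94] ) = [ - 90,  -  66, - 57,- 45,  -  25,-18, 2/17,48/5,  10,11,34, 37,75,80,81, 92, 94]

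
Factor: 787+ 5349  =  6136 = 2^3*13^1*59^1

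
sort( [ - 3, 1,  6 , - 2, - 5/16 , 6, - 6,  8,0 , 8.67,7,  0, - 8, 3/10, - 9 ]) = [ - 9, - 8 , - 6, -3, - 2,-5/16,  0,0, 3/10,1,6,  6,7,  8, 8.67]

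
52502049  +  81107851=133609900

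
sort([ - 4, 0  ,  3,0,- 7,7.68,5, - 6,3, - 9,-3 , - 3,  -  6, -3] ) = [ - 9, - 7,-6, - 6, - 4, - 3,  -  3, - 3, 0, 0, 3, 3, 5 , 7.68]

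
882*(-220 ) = - 194040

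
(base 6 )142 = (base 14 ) 46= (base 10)62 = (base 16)3E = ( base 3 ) 2022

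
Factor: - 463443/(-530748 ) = 241/276 = 2^(  -  2)*3^(-1)*23^( -1 )*241^1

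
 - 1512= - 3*504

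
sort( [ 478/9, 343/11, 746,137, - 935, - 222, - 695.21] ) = [ - 935,  -  695.21, - 222,343/11,  478/9  ,  137,746] 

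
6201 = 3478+2723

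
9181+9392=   18573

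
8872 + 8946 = 17818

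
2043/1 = 2043   =  2043.00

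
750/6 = 125 = 125.00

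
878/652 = 439/326 = 1.35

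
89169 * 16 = 1426704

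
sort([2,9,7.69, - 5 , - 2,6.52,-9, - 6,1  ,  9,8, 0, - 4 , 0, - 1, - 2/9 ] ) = [ - 9,- 6, - 5,  -  4, - 2,  -  1, - 2/9,0, 0, 1,  2, 6.52, 7.69,8, 9,9]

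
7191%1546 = 1007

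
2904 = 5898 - 2994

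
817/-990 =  - 817/990= -0.83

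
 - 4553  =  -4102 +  - 451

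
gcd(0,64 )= 64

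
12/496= 3/124 = 0.02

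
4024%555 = 139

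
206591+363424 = 570015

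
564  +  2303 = 2867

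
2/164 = 1/82 = 0.01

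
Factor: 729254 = 2^1*364627^1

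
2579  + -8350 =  - 5771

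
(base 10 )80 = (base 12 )68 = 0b1010000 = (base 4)1100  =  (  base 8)120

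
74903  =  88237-13334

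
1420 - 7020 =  - 5600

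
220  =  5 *44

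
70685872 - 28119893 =42565979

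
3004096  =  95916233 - 92912137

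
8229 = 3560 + 4669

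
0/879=0 = 0.00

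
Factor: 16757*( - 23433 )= - 392666781 = -3^1*13^1 * 73^1*107^1*1289^1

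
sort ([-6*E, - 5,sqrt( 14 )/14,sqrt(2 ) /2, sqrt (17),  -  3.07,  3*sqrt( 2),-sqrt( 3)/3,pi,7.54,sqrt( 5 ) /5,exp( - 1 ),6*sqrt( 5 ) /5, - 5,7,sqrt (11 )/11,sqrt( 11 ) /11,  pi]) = [ - 6*E, - 5, - 5,- 3.07, - sqrt (3 ) /3,sqrt (14 )/14, sqrt (11)/11,sqrt (11)/11,exp( - 1),sqrt(5)/5, sqrt (2 )/2, 6 * sqrt (5)/5,pi,pi,sqrt( 17), 3*sqrt(  2),7,7.54 ] 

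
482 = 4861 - 4379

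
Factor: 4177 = 4177^1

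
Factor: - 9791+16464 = 6673= 6673^1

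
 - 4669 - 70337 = -75006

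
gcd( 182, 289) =1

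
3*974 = 2922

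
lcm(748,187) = 748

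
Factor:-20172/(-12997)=492/317= 2^2 * 3^1*41^1*317^ ( - 1 ) 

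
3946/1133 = 3946/1133 =3.48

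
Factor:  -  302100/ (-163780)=795/431 = 3^1*5^1*53^1 * 431^ (-1)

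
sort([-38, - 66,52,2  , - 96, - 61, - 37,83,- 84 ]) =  [  -  96, -84, - 66,- 61, - 38 , - 37,2, 52,83 ] 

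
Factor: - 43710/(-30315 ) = 2^1* 31^1*43^ ( - 1) = 62/43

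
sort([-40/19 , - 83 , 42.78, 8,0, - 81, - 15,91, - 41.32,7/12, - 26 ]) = [  -  83, - 81, - 41.32 , - 26, - 15,  -  40/19, 0,7/12, 8,  42.78,91 ]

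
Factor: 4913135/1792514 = 2^(  -  1)*5^1 * 17^( - 1) * 211^1 * 4657^1*52721^(- 1 )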